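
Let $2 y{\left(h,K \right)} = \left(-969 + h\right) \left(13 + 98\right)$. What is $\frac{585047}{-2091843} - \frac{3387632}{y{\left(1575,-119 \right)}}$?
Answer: $- \frac{789563463503}{7817217291} \approx -101.0$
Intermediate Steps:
$y{\left(h,K \right)} = - \frac{107559}{2} + \frac{111 h}{2}$ ($y{\left(h,K \right)} = \frac{\left(-969 + h\right) \left(13 + 98\right)}{2} = \frac{\left(-969 + h\right) 111}{2} = \frac{-107559 + 111 h}{2} = - \frac{107559}{2} + \frac{111 h}{2}$)
$\frac{585047}{-2091843} - \frac{3387632}{y{\left(1575,-119 \right)}} = \frac{585047}{-2091843} - \frac{3387632}{- \frac{107559}{2} + \frac{111}{2} \cdot 1575} = 585047 \left(- \frac{1}{2091843}\right) - \frac{3387632}{- \frac{107559}{2} + \frac{174825}{2}} = - \frac{585047}{2091843} - \frac{3387632}{33633} = - \frac{789563463503}{7817217291}$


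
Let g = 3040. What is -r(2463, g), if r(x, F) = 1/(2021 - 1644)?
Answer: -1/377 ≈ -0.0026525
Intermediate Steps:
r(x, F) = 1/377
-r(2463, g) = -1*1/377 = -1/377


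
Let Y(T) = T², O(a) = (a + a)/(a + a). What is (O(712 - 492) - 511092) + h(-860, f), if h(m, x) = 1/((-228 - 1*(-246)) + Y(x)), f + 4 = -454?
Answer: -107217692161/209782 ≈ -5.1109e+5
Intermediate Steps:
f = -458 (f = -4 - 454 = -458)
O(a) = 1 (O(a) = (2*a)/((2*a)) = (2*a)*(1/(2*a)) = 1)
h(m, x) = 1/(18 + x²) (h(m, x) = 1/((-228 - 1*(-246)) + x²) = 1/((-228 + 246) + x²) = 1/(18 + x²))
(O(712 - 492) - 511092) + h(-860, f) = (1 - 511092) + 1/(18 + (-458)²) = -511091 + 1/(18 + 209764) = -511091 + 1/209782 = -107217692161/209782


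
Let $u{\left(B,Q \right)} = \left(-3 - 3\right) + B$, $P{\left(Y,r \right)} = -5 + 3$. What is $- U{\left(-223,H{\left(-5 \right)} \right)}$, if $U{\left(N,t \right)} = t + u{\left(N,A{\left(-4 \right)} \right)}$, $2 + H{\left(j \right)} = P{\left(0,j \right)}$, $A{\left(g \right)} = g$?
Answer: $233$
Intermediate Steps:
$P{\left(Y,r \right)} = -2$
$u{\left(B,Q \right)} = -6 + B$
$H{\left(j \right)} = -4$ ($H{\left(j \right)} = -2 - 2 = -4$)
$U{\left(N,t \right)} = -6 + N + t$ ($U{\left(N,t \right)} = t + \left(-6 + N\right) = -6 + N + t$)
$- U{\left(-223,H{\left(-5 \right)} \right)} = - (-6 - 223 - 4) = \left(-1\right) \left(-233\right) = 233$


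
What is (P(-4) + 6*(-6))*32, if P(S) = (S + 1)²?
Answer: -864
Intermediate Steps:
P(S) = (1 + S)²
(P(-4) + 6*(-6))*32 = ((1 - 4)² + 6*(-6))*32 = ((-3)² - 36)*32 = (9 - 36)*32 = -27*32 = -864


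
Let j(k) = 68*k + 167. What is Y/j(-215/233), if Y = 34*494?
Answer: 3913468/24291 ≈ 161.11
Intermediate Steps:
j(k) = 167 + 68*k
Y = 16796
Y/j(-215/233) = 16796/(167 + 68*(-215/233)) = 16796/(167 - 14620/233) = 16796/(24291/233) = 16796*(233/24291) = 3913468/24291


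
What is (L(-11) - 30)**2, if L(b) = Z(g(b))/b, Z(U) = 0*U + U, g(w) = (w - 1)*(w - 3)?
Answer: 248004/121 ≈ 2049.6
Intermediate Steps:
g(w) = (-1 + w)*(-3 + w)
Z(U) = U (Z(U) = 0 + U = U)
L(b) = (3 + b**2 - 4*b)/b
(L(-11) - 30)**2 = ((-4 - 11 + 3/(-11)) - 30)**2 = ((-4 - 11 + 3*(-1/11)) - 30)**2 = ((-4 - 11 - 3/11) - 30)**2 = (-168/11 - 30)**2 = (-498/11)**2 = 248004/121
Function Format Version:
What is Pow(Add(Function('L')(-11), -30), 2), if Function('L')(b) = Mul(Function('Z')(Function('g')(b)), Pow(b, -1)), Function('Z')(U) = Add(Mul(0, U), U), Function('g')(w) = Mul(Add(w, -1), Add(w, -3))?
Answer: Rational(248004, 121) ≈ 2049.6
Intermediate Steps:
Function('g')(w) = Mul(Add(-1, w), Add(-3, w))
Function('Z')(U) = U (Function('Z')(U) = Add(0, U) = U)
Function('L')(b) = Mul(Pow(b, -1), Add(3, Pow(b, 2), Mul(-4, b))) (Function('L')(b) = Mul(Add(3, Pow(b, 2), Mul(-4, b)), Pow(b, -1)) = Mul(Pow(b, -1), Add(3, Pow(b, 2), Mul(-4, b))))
Pow(Add(Function('L')(-11), -30), 2) = Pow(Add(Add(-4, -11, Mul(3, Pow(-11, -1))), -30), 2) = Pow(Add(Add(-4, -11, Mul(3, Rational(-1, 11))), -30), 2) = Pow(Add(Add(-4, -11, Rational(-3, 11)), -30), 2) = Pow(Add(Rational(-168, 11), -30), 2) = Pow(Rational(-498, 11), 2) = Rational(248004, 121)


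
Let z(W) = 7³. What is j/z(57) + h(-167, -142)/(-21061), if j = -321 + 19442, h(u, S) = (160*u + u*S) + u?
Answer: 403795720/7223923 ≈ 55.897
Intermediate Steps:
z(W) = 343
h(u, S) = 161*u + S*u (h(u, S) = (160*u + S*u) + u = 161*u + S*u)
j = 19121
j/z(57) + h(-167, -142)/(-21061) = 19121/343 - 167*(161 - 142)/(-21061) = 19121*(1/343) - 167*19*(-1/21061) = 19121/343 - 3173*(-1/21061) = 19121/343 + 3173/21061 = 403795720/7223923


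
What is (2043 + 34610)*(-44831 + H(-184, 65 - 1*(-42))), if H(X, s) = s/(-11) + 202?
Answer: -17997575978/11 ≈ -1.6361e+9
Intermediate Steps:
H(X, s) = 202 - s/11 (H(X, s) = -s/11 + 202 = 202 - s/11)
(2043 + 34610)*(-44831 + H(-184, 65 - 1*(-42))) = (2043 + 34610)*(-44831 + (202 - (65 - 1*(-42))/11)) = 36653*(-44831 + (202 - (65 + 42)/11)) = 36653*(-44831 + (202 - 1/11*107)) = 36653*(-44831 + (202 - 107/11)) = 36653*(-44831 + 2115/11) = 36653*(-491026/11) = -17997575978/11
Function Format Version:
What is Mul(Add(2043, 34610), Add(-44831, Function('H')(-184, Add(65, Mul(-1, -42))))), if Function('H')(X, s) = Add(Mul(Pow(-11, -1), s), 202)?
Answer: Rational(-17997575978, 11) ≈ -1.6361e+9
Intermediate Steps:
Function('H')(X, s) = Add(202, Mul(Rational(-1, 11), s)) (Function('H')(X, s) = Add(Mul(Rational(-1, 11), s), 202) = Add(202, Mul(Rational(-1, 11), s)))
Mul(Add(2043, 34610), Add(-44831, Function('H')(-184, Add(65, Mul(-1, -42))))) = Mul(Add(2043, 34610), Add(-44831, Add(202, Mul(Rational(-1, 11), Add(65, Mul(-1, -42)))))) = Mul(36653, Add(-44831, Add(202, Mul(Rational(-1, 11), Add(65, 42))))) = Mul(36653, Add(-44831, Add(202, Mul(Rational(-1, 11), 107)))) = Mul(36653, Add(-44831, Add(202, Rational(-107, 11)))) = Mul(36653, Add(-44831, Rational(2115, 11))) = Mul(36653, Rational(-491026, 11)) = Rational(-17997575978, 11)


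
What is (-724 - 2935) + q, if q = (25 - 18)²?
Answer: -3610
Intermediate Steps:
q = 49 (q = 7² = 49)
(-724 - 2935) + q = (-724 - 2935) + 49 = -3659 + 49 = -3610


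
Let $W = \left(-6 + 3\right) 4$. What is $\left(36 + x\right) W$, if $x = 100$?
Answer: $-1632$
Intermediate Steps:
$W = -12$ ($W = \left(-3\right) 4 = -12$)
$\left(36 + x\right) W = \left(36 + 100\right) \left(-12\right) = 136 \left(-12\right) = -1632$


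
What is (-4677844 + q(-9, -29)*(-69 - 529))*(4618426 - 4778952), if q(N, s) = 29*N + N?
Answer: 724997057984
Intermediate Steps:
q(N, s) = 30*N
(-4677844 + q(-9, -29)*(-69 - 529))*(4618426 - 4778952) = (-4677844 + (30*(-9))*(-69 - 529))*(4618426 - 4778952) = (-4677844 - 270*(-598))*(-160526) = (-4677844 + 161460)*(-160526) = -4516384*(-160526) = 724997057984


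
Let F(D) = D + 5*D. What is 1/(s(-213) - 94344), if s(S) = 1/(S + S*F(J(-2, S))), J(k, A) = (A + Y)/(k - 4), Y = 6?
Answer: -44304/4179816577 ≈ -1.0600e-5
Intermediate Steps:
J(k, A) = (6 + A)/(-4 + k) (J(k, A) = (A + 6)/(k - 4) = (6 + A)/(-4 + k))
F(D) = 6*D
s(S) = 1/(S + S*(-6 - S)) (s(S) = 1/(S + S*(6*((6 + S)/(-4 - 2)))) = 1/(S + S*(6*((6 + S)/(-6)))) = 1/(S + S*(6*(-(6 + S)/6))) = 1/(S + S*(6*(-1 - S/6))) = 1/(S + S*(-6 - S)))
1/(s(-213) - 94344) = 1/(-1/(-213*(5 - 213)) - 94344) = 1/(-1*(-1/213)/(-208) - 94344) = 1/(-1*(-1/213)*(-1/208) - 94344) = 1/(-1/44304 - 94344) = 1/(-4179816577/44304) = -44304/4179816577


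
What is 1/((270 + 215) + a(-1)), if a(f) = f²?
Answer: 1/486 ≈ 0.0020576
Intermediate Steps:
1/((270 + 215) + a(-1)) = 1/((270 + 215) + (-1)²) = 1/(485 + 1) = 1/486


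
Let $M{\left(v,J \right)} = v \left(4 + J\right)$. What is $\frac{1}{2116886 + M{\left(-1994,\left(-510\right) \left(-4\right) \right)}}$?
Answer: $- \frac{1}{1958850} \approx -5.105 \cdot 10^{-7}$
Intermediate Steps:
$\frac{1}{2116886 + M{\left(-1994,\left(-510\right) \left(-4\right) \right)}} = \frac{1}{2116886 - 1994 \left(4 - -2040\right)} = \frac{1}{2116886 - 1994 \left(4 + 2040\right)} = \frac{1}{2116886 - 4075736} = \frac{1}{-1958850} = - \frac{1}{1958850}$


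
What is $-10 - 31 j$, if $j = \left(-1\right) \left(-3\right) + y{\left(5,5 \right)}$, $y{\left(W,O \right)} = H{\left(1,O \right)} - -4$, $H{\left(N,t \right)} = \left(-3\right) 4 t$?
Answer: $1633$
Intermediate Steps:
$H{\left(N,t \right)} = - 12 t$
$y{\left(W,O \right)} = 4 - 12 O$ ($y{\left(W,O \right)} = - 12 O - -4 = - 12 O + 4 = 4 - 12 O$)
$j = -53$ ($j = \left(-1\right) \left(-3\right) + \left(4 - 60\right) = 3 + \left(4 - 60\right) = 3 - 56 = -53$)
$-10 - 31 j = -10 - -1643 = -10 + 1643 = 1633$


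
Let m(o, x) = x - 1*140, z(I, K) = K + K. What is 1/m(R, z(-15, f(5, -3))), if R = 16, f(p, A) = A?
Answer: -1/146 ≈ -0.0068493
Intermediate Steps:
z(I, K) = 2*K
m(o, x) = -140 + x (m(o, x) = x - 140 = -140 + x)
1/m(R, z(-15, f(5, -3))) = 1/(-140 + 2*(-3)) = 1/(-140 - 6) = 1/(-146) = -1/146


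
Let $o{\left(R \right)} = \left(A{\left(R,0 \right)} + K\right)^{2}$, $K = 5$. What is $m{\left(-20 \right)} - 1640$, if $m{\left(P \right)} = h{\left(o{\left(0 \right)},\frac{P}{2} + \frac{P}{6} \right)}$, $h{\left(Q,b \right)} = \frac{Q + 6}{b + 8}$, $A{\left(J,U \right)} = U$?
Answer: $- \frac{26333}{16} \approx -1645.8$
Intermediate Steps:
$o{\left(R \right)} = 25$ ($o{\left(R \right)} = \left(0 + 5\right)^{2} = 5^{2} = 25$)
$h{\left(Q,b \right)} = \frac{6 + Q}{8 + b}$
$m{\left(P \right)} = \frac{31}{8 + \frac{2 P}{3}}$ ($m{\left(P \right)} = \frac{6 + 25}{8 + \left(\frac{P}{2} + \frac{P}{6}\right)} = \frac{1}{8 + \left(P \frac{1}{2} + P \frac{1}{6}\right)} 31 = \frac{1}{8 + \left(\frac{P}{2} + \frac{P}{6}\right)} 31 = \frac{1}{8 + \frac{2 P}{3}} \cdot 31 = \frac{31}{8 + \frac{2 P}{3}}$)
$m{\left(-20 \right)} - 1640 = \frac{93}{2 \left(12 - 20\right)} - 1640 = \frac{93}{2 \left(-8\right)} - 1640 = \frac{93}{2} \left(- \frac{1}{8}\right) - 1640 = - \frac{93}{16} - 1640 = - \frac{26333}{16}$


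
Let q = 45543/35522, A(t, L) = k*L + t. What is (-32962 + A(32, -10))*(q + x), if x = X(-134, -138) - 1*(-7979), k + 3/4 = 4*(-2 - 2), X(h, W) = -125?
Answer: -18283790063775/71044 ≈ -2.5736e+8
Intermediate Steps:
k = -67/4 (k = -¾ + 4*(-2 - 2) = -¾ + 4*(-4) = -¾ - 16 = -67/4 ≈ -16.750)
x = 7854 (x = -125 - 1*(-7979) = -125 + 7979 = 7854)
A(t, L) = t - 67*L/4 (A(t, L) = -67*L/4 + t = t - 67*L/4)
q = 45543/35522 (q = 45543*(1/35522) = 45543/35522 ≈ 1.2821)
(-32962 + A(32, -10))*(q + x) = (-32962 + (32 - 67/4*(-10)))*(45543/35522 + 7854) = (-32962 + (32 + 335/2))*(279035331/35522) = (-32962 + 399/2)*(279035331/35522) = -65525/2*279035331/35522 = -18283790063775/71044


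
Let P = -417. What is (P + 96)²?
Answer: 103041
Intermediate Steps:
(P + 96)² = (-417 + 96)² = (-321)² = 103041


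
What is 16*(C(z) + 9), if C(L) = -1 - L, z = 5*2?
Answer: -32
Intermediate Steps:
z = 10
16*(C(z) + 9) = 16*((-1 - 1*10) + 9) = 16*((-1 - 10) + 9) = 16*(-11 + 9) = 16*(-2) = -32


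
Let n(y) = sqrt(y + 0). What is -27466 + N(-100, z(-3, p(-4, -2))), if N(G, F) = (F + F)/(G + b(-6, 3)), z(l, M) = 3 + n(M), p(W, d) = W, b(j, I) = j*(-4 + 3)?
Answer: -1290905/47 - 2*I/47 ≈ -27466.0 - 0.042553*I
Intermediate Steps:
b(j, I) = -j (b(j, I) = j*(-1) = -j)
n(y) = sqrt(y)
z(l, M) = 3 + sqrt(M)
N(G, F) = 2*F/(6 + G) (N(G, F) = (F + F)/(G - 1*(-6)) = (2*F)/(G + 6) = (2*F)/(6 + G) = 2*F/(6 + G))
-27466 + N(-100, z(-3, p(-4, -2))) = -27466 + 2*(3 + sqrt(-4))/(6 - 100) = -27466 + 2*(3 + 2*I)/(-94) = -27466 + 2*(3 + 2*I)*(-1/94) = -27466 + (-3/47 - 2*I/47) = -1290905/47 - 2*I/47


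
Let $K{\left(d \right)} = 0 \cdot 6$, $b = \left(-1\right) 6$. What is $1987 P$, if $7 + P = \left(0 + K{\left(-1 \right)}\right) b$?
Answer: $-13909$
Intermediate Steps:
$b = -6$
$K{\left(d \right)} = 0$
$P = -7$ ($P = -7 + \left(0 + 0\right) \left(-6\right) = -7 + 0 \left(-6\right) = -7 + 0 = -7$)
$1987 P = 1987 \left(-7\right) = -13909$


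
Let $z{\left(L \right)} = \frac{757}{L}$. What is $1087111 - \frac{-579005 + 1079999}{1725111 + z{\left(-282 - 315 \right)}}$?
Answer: $\frac{559802501561596}{514945255} \approx 1.0871 \cdot 10^{6}$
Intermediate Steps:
$1087111 - \frac{-579005 + 1079999}{1725111 + z{\left(-282 - 315 \right)}} = 1087111 - \frac{-579005 + 1079999}{1725111 + \frac{757}{-282 - 315}} = 1087111 - \frac{500994}{1725111 + \frac{757}{-597}} = 1087111 - \frac{500994}{1725111 + 757 \left(- \frac{1}{597}\right)} = 1087111 - \frac{500994}{1725111 - \frac{757}{597}} = 1087111 - \frac{500994}{\frac{1029890510}{597}} = 1087111 - 500994 \cdot \frac{597}{1029890510} = 1087111 - \frac{149546709}{514945255} = \frac{559802501561596}{514945255}$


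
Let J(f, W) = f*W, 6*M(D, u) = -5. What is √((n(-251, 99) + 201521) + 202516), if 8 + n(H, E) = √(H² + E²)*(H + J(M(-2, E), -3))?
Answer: √(1616116 - 994*√72802)/2 ≈ 580.50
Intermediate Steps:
M(D, u) = -⅚ (M(D, u) = (⅙)*(-5) = -⅚)
J(f, W) = W*f
n(H, E) = -8 + √(E² + H²)*(5/2 + H) (n(H, E) = -8 + √(H² + E²)*(H - 3*(-⅚)) = -8 + √(E² + H²)*(H + 5/2) = -8 + √(E² + H²)*(5/2 + H))
√((n(-251, 99) + 201521) + 202516) = √(((-8 + 5*√(99² + (-251)²)/2 - 251*√(99² + (-251)²)) + 201521) + 202516) = √(((-8 + 5*√(9801 + 63001)/2 - 251*√(9801 + 63001)) + 201521) + 202516) = √(((-8 + 5*√72802/2 - 251*√72802) + 201521) + 202516) = √(((-8 - 497*√72802/2) + 201521) + 202516) = √((201513 - 497*√72802/2) + 202516) = √(404029 - 497*√72802/2)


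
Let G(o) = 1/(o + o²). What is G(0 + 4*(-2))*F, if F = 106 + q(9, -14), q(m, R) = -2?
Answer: 13/7 ≈ 1.8571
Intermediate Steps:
F = 104 (F = 106 - 2 = 104)
G(0 + 4*(-2))*F = (1/((0 + 4*(-2))*(1 + (0 + 4*(-2)))))*104 = (1/((0 - 8)*(1 + (0 - 8))))*104 = (1/((-8)*(1 - 8)))*104 = -⅛/(-7)*104 = -⅛*(-⅐)*104 = (1/56)*104 = 13/7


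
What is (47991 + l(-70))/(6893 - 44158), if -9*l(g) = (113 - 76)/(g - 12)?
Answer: -7083479/5500314 ≈ -1.2878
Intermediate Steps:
l(g) = -37/(9*(-12 + g)) (l(g) = -(113 - 76)/(9*(g - 12)) = -37/(9*(-12 + g)))
(47991 + l(-70))/(6893 - 44158) = (47991 - 37/(-108 + 9*(-70)))/(6893 - 44158) = (47991 - 37/(-108 - 630))/(-37265) = (47991 - 37/(-738))*(-1/37265) = (47991 - 37*(-1/738))*(-1/37265) = (47991 + 37/738)*(-1/37265) = (35417395/738)*(-1/37265) = -7083479/5500314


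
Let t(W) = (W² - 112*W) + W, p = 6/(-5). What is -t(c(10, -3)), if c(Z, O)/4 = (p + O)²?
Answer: 1783404/625 ≈ 2853.4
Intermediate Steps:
p = -6/5 (p = 6*(-⅕) = -6/5 ≈ -1.2000)
c(Z, O) = 4*(-6/5 + O)²
t(W) = W² - 111*W
-t(c(10, -3)) = -4*(-6 + 5*(-3))²/25*(-111 + 4*(-6 + 5*(-3))²/25) = -4*(-6 - 15)²/25*(-111 + 4*(-6 - 15)²/25) = -(4/25)*(-21)²*(-111 + (4/25)*(-21)²) = -(4/25)*441*(-111 + (4/25)*441) = -1764*(-111 + 1764/25)/25 = -1764*(-1011)/(25*25) = -1*(-1783404/625) = 1783404/625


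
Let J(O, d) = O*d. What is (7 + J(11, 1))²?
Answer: 324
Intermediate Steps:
(7 + J(11, 1))² = (7 + 11*1)² = (7 + 11)² = 18² = 324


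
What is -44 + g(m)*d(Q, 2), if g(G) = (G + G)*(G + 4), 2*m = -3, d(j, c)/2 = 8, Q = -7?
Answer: -164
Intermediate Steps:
d(j, c) = 16 (d(j, c) = 2*8 = 16)
m = -3/2 (m = (½)*(-3) = -3/2 ≈ -1.5000)
g(G) = 2*G*(4 + G) (g(G) = (2*G)*(4 + G) = 2*G*(4 + G))
-44 + g(m)*d(Q, 2) = -44 + (2*(-3/2)*(4 - 3/2))*16 = -44 + (2*(-3/2)*(5/2))*16 = -44 - 15/2*16 = -44 - 120 = -164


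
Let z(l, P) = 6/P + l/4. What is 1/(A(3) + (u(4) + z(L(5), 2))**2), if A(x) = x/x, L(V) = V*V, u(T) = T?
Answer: 16/2825 ≈ 0.0056637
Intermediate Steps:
L(V) = V**2
z(l, P) = 6/P + l/4 (z(l, P) = 6/P + l*(1/4) = 6/P + l/4)
A(x) = 1
1/(A(3) + (u(4) + z(L(5), 2))**2) = 1/(1 + (4 + (6/2 + (1/4)*5**2))**2) = 1/(1 + (4 + (6*(1/2) + (1/4)*25))**2) = 1/(1 + (4 + (3 + 25/4))**2) = 1/(1 + (4 + 37/4)**2) = 1/(1 + (53/4)**2) = 1/(1 + 2809/16) = 1/(2825/16) = 16/2825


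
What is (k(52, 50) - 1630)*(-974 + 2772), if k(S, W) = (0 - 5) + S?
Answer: -2846234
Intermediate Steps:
k(S, W) = -5 + S
(k(52, 50) - 1630)*(-974 + 2772) = ((-5 + 52) - 1630)*(-974 + 2772) = (47 - 1630)*1798 = -1583*1798 = -2846234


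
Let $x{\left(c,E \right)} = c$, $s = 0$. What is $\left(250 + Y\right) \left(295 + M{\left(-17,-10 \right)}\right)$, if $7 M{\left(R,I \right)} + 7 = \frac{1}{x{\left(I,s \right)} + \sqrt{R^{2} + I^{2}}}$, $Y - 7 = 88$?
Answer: $\frac{205196340}{2023} + \frac{345 \sqrt{389}}{2023} \approx 1.0144 \cdot 10^{5}$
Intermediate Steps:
$Y = 95$ ($Y = 7 + 88 = 95$)
$M{\left(R,I \right)} = -1 + \frac{1}{7 \left(I + \sqrt{I^{2} + R^{2}}\right)}$ ($M{\left(R,I \right)} = -1 + \frac{1}{7 \left(I + \sqrt{R^{2} + I^{2}}\right)} = -1 + \frac{1}{7 \left(I + \sqrt{I^{2} + R^{2}}\right)}$)
$\left(250 + Y\right) \left(295 + M{\left(-17,-10 \right)}\right) = \left(250 + 95\right) \left(295 + \frac{\frac{1}{7} - -10 - \sqrt{\left(-10\right)^{2} + \left(-17\right)^{2}}}{-10 + \sqrt{\left(-10\right)^{2} + \left(-17\right)^{2}}}\right) = 345 \left(295 + \frac{\frac{1}{7} + 10 - \sqrt{100 + 289}}{-10 + \sqrt{100 + 289}}\right) = 345 \left(295 + \frac{\frac{1}{7} + 10 - \sqrt{389}}{-10 + \sqrt{389}}\right) = 345 \left(295 + \frac{\frac{71}{7} - \sqrt{389}}{-10 + \sqrt{389}}\right) = 101775 + \frac{345 \left(\frac{71}{7} - \sqrt{389}\right)}{-10 + \sqrt{389}}$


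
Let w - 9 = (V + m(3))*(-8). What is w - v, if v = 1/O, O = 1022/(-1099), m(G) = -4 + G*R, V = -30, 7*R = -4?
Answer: 302297/1022 ≈ 295.79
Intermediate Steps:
R = -4/7 (R = (⅐)*(-4) = -4/7 ≈ -0.57143)
m(G) = -4 - 4*G/7 (m(G) = -4 + G*(-4/7) = -4 - 4*G/7)
O = -146/157 (O = 1022*(-1/1099) = -146/157 ≈ -0.92994)
w = 2063/7 (w = 9 + (-30 + (-4 - 4/7*3))*(-8) = 9 + (-30 + (-4 - 12/7))*(-8) = 9 + (-30 - 40/7)*(-8) = 9 - 250/7*(-8) = 9 + 2000/7 = 2063/7 ≈ 294.71)
v = -157/146 (v = 1/(-146/157) = -157/146 ≈ -1.0753)
w - v = 2063/7 - 1*(-157/146) = 2063/7 + 157/146 = 302297/1022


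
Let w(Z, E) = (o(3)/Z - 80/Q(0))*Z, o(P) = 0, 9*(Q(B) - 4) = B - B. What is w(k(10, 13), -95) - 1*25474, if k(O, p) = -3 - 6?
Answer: -25294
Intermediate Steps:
Q(B) = 4 (Q(B) = 4 + (B - B)/9 = 4 + (⅑)*0 = 4 + 0 = 4)
k(O, p) = -9
w(Z, E) = -20*Z (w(Z, E) = (0/Z - 80/4)*Z = (0 - 80*¼)*Z = (0 - 20)*Z = -20*Z)
w(k(10, 13), -95) - 1*25474 = -20*(-9) - 1*25474 = 180 - 25474 = -25294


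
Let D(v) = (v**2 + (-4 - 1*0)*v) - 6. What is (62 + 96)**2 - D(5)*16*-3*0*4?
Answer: 24964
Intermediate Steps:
D(v) = -6 + v**2 - 4*v (D(v) = (v**2 + (-4 + 0)*v) - 6 = (v**2 - 4*v) - 6 = -6 + v**2 - 4*v)
(62 + 96)**2 - D(5)*16*-3*0*4 = (62 + 96)**2 - (-6 + 5**2 - 4*5)*16*-3*0*4 = 158**2 - (-6 + 25 - 20)*16*0*4 = 24964 - (-1*16)*0 = 24964 - (-16)*0 = 24964 - 1*0 = 24964 + 0 = 24964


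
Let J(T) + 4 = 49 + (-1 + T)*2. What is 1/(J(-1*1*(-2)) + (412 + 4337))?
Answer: 1/4796 ≈ 0.00020851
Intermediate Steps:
J(T) = 43 + 2*T (J(T) = -4 + (49 + (-1 + T)*2) = -4 + (49 + (-2 + 2*T)) = -4 + (47 + 2*T) = 43 + 2*T)
1/(J(-1*1*(-2)) + (412 + 4337)) = 1/((43 + 2*(-1*1*(-2))) + (412 + 4337)) = 1/((43 + 2*(-1*(-2))) + 4749) = 1/((43 + 2*2) + 4749) = 1/((43 + 4) + 4749) = 1/(47 + 4749) = 1/4796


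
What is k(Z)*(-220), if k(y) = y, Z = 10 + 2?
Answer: -2640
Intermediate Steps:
Z = 12
k(Z)*(-220) = 12*(-220) = -2640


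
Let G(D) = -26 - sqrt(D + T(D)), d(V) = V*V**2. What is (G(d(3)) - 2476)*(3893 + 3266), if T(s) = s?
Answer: -17911818 - 21477*sqrt(6) ≈ -1.7964e+7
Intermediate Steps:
d(V) = V**3
G(D) = -26 - sqrt(2)*sqrt(D) (G(D) = -26 - sqrt(D + D) = -26 - sqrt(2*D) = -26 - sqrt(2)*sqrt(D))
(G(d(3)) - 2476)*(3893 + 3266) = ((-26 - sqrt(2)*sqrt(3**3)) - 2476)*(3893 + 3266) = ((-26 - sqrt(2)*sqrt(27)) - 2476)*7159 = ((-26 - sqrt(2)*3*sqrt(3)) - 2476)*7159 = ((-26 - 3*sqrt(6)) - 2476)*7159 = (-2502 - 3*sqrt(6))*7159 = -17911818 - 21477*sqrt(6)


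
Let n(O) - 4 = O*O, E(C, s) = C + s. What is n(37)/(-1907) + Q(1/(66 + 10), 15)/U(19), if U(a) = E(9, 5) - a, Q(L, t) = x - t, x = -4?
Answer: 29368/9535 ≈ 3.0800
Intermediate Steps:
Q(L, t) = -4 - t
U(a) = 14 - a (U(a) = (9 + 5) - a = 14 - a)
n(O) = 4 + O**2 (n(O) = 4 + O*O = 4 + O**2)
n(37)/(-1907) + Q(1/(66 + 10), 15)/U(19) = (4 + 37**2)/(-1907) + (-4 - 1*15)/(14 - 1*19) = (4 + 1369)*(-1/1907) + (-4 - 15)/(14 - 19) = 1373*(-1/1907) - 19/(-5) = -1373/1907 - 19*(-1/5) = -1373/1907 + 19/5 = 29368/9535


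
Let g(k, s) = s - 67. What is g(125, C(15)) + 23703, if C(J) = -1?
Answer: 23635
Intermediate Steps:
g(k, s) = -67 + s
g(125, C(15)) + 23703 = (-67 - 1) + 23703 = -68 + 23703 = 23635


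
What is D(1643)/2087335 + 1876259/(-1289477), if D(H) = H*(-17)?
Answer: -564628208836/384510067685 ≈ -1.4684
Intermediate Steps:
D(H) = -17*H
D(1643)/2087335 + 1876259/(-1289477) = -17*1643/2087335 + 1876259/(-1289477) = -27931*1/2087335 + 1876259*(-1/1289477) = -27931/2087335 - 268037/184211 = -564628208836/384510067685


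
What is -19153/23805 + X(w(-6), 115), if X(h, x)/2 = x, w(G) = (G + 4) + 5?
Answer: 5455997/23805 ≈ 229.20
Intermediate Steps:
w(G) = 9 + G (w(G) = (4 + G) + 5 = 9 + G)
X(h, x) = 2*x
-19153/23805 + X(w(-6), 115) = -19153/23805 + 2*115 = -19153*1/23805 + 230 = -19153/23805 + 230 = 5455997/23805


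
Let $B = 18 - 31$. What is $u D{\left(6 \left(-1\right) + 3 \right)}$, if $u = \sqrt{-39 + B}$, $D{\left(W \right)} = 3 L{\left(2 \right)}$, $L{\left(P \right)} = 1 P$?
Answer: $12 i \sqrt{13} \approx 43.267 i$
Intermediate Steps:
$B = -13$
$L{\left(P \right)} = P$
$D{\left(W \right)} = 6$ ($D{\left(W \right)} = 3 \cdot 2 = 6$)
$u = 2 i \sqrt{13}$ ($u = \sqrt{-39 - 13} = \sqrt{-52} = 2 i \sqrt{13} \approx 7.2111 i$)
$u D{\left(6 \left(-1\right) + 3 \right)} = 2 i \sqrt{13} \cdot 6 = 12 i \sqrt{13}$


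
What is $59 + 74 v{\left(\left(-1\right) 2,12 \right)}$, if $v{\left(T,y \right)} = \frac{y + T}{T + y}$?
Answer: $133$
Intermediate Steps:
$v{\left(T,y \right)} = 1$ ($v{\left(T,y \right)} = \frac{T + y}{T + y} = 1$)
$59 + 74 v{\left(\left(-1\right) 2,12 \right)} = 59 + 74 \cdot 1 = 59 + 74 = 133$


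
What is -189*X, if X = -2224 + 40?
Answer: 412776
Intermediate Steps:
X = -2184
-189*X = -189*(-2184) = 412776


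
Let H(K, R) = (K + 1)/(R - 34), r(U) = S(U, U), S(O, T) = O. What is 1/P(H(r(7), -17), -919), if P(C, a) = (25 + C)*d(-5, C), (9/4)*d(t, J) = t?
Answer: -459/25340 ≈ -0.018114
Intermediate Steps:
r(U) = U
d(t, J) = 4*t/9
H(K, R) = (1 + K)/(-34 + R)
P(C, a) = -500/9 - 20*C/9 (P(C, a) = (25 + C)*((4/9)*(-5)) = (25 + C)*(-20/9) = -500/9 - 20*C/9)
1/P(H(r(7), -17), -919) = 1/(-500/9 - 20*(1 + 7)/(9*(-34 - 17))) = 1/(-500/9 - 20*8/(9*(-51))) = 1/(-500/9 - (-20)*8/459) = 1/(-500/9 - 20/9*(-8/51)) = 1/(-500/9 + 160/459) = 1/(-25340/459) = -459/25340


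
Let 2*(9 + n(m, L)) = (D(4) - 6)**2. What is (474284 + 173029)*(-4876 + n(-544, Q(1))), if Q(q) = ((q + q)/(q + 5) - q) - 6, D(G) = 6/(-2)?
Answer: -6271815657/2 ≈ -3.1359e+9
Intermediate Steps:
D(G) = -3 (D(G) = 6*(-1/2) = -3)
Q(q) = -6 - q + 2*q/(5 + q) (Q(q) = ((2*q)/(5 + q) - q) - 6 = (2*q/(5 + q) - q) - 6 = (-q + 2*q/(5 + q)) - 6 = -6 - q + 2*q/(5 + q))
n(m, L) = 63/2 (n(m, L) = -9 + (-3 - 6)**2/2 = -9 + (1/2)*(-9)**2 = -9 + (1/2)*81 = -9 + 81/2 = 63/2)
(474284 + 173029)*(-4876 + n(-544, Q(1))) = (474284 + 173029)*(-4876 + 63/2) = 647313*(-9689/2) = -6271815657/2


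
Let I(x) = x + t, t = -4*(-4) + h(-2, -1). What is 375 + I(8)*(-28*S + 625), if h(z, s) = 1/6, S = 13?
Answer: 13365/2 ≈ 6682.5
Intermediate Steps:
h(z, s) = ⅙
t = 97/6 (t = -4*(-4) + ⅙ = 16 + ⅙ = 97/6 ≈ 16.167)
I(x) = 97/6 + x (I(x) = x + 97/6 = 97/6 + x)
375 + I(8)*(-28*S + 625) = 375 + (97/6 + 8)*(-28*13 + 625) = 375 + 145*(-364 + 625)/6 = 375 + (145/6)*261 = 375 + 12615/2 = 13365/2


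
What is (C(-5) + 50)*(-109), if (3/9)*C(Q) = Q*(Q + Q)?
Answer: -21800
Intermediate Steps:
C(Q) = 6*Q**2 (C(Q) = 3*(Q*(Q + Q)) = 3*(Q*(2*Q)) = 3*(2*Q**2) = 6*Q**2)
(C(-5) + 50)*(-109) = (6*(-5)**2 + 50)*(-109) = (6*25 + 50)*(-109) = (150 + 50)*(-109) = 200*(-109) = -21800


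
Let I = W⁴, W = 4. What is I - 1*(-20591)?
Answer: 20847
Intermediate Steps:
I = 256 (I = 4⁴ = 256)
I - 1*(-20591) = 256 - 1*(-20591) = 256 + 20591 = 20847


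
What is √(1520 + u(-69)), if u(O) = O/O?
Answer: 39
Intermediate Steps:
u(O) = 1
√(1520 + u(-69)) = √(1520 + 1) = √1521 = 39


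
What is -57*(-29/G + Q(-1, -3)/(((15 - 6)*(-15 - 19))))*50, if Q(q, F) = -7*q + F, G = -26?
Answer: -2082875/663 ≈ -3141.6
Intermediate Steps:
Q(q, F) = F - 7*q
-57*(-29/G + Q(-1, -3)/(((15 - 6)*(-15 - 19))))*50 = -57*(-29/(-26) + (-3 - 7*(-1))/(((15 - 6)*(-15 - 19))))*50 = -57*(-29*(-1/26) + (-3 + 7)/((9*(-34))))*50 = -57*(29/26 + 4/(-306))*50 = -57*(29/26 + 4*(-1/306))*50 = -57*(29/26 - 2/153)*50 = -57*4385/3978*50 = -83315/1326*50 = -2082875/663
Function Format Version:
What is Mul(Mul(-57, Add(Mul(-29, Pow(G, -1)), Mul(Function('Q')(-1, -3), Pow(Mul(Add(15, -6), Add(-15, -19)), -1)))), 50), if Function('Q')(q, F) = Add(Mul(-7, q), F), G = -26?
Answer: Rational(-2082875, 663) ≈ -3141.6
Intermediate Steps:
Function('Q')(q, F) = Add(F, Mul(-7, q))
Mul(Mul(-57, Add(Mul(-29, Pow(G, -1)), Mul(Function('Q')(-1, -3), Pow(Mul(Add(15, -6), Add(-15, -19)), -1)))), 50) = Mul(Mul(-57, Add(Mul(-29, Pow(-26, -1)), Mul(Add(-3, Mul(-7, -1)), Pow(Mul(Add(15, -6), Add(-15, -19)), -1)))), 50) = Mul(Mul(-57, Add(Mul(-29, Rational(-1, 26)), Mul(Add(-3, 7), Pow(Mul(9, -34), -1)))), 50) = Mul(Mul(-57, Add(Rational(29, 26), Mul(4, Pow(-306, -1)))), 50) = Mul(Mul(-57, Add(Rational(29, 26), Mul(4, Rational(-1, 306)))), 50) = Mul(Mul(-57, Add(Rational(29, 26), Rational(-2, 153))), 50) = Mul(Mul(-57, Rational(4385, 3978)), 50) = Mul(Rational(-83315, 1326), 50) = Rational(-2082875, 663)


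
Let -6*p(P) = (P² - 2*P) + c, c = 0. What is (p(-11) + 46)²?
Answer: 17689/36 ≈ 491.36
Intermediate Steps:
p(P) = -P²/6 + P/3 (p(P) = -((P² - 2*P) + 0)/6 = -(P² - 2*P)/6 = -P²/6 + P/3)
(p(-11) + 46)² = ((⅙)*(-11)*(2 - 1*(-11)) + 46)² = ((⅙)*(-11)*(2 + 11) + 46)² = ((⅙)*(-11)*13 + 46)² = (-143/6 + 46)² = (133/6)² = 17689/36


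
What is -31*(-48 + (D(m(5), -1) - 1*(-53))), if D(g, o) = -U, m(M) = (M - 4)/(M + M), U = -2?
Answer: -217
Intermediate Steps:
m(M) = (-4 + M)/(2*M) (m(M) = (-4 + M)/((2*M)) = (-4 + M)*(1/(2*M)) = (-4 + M)/(2*M))
D(g, o) = 2 (D(g, o) = -1*(-2) = 2)
-31*(-48 + (D(m(5), -1) - 1*(-53))) = -31*(-48 + (2 - 1*(-53))) = -31*(-48 + (2 + 53)) = -31*(-48 + 55) = -31*7 = -217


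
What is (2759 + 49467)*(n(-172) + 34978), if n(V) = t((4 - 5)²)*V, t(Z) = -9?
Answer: 1907606876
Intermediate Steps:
n(V) = -9*V
(2759 + 49467)*(n(-172) + 34978) = (2759 + 49467)*(-9*(-172) + 34978) = 52226*(1548 + 34978) = 52226*36526 = 1907606876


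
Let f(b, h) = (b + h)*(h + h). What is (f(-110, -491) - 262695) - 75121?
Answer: 252366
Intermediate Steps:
f(b, h) = 2*h*(b + h) (f(b, h) = (b + h)*(2*h) = 2*h*(b + h))
(f(-110, -491) - 262695) - 75121 = (2*(-491)*(-110 - 491) - 262695) - 75121 = (2*(-491)*(-601) - 262695) - 75121 = (590182 - 262695) - 75121 = 327487 - 75121 = 252366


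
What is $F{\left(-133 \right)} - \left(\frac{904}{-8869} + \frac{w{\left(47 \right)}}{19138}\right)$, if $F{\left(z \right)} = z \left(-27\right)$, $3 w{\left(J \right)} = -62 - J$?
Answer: $\frac{261229597669}{72743538} \approx 3591.1$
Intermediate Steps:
$w{\left(J \right)} = - \frac{62}{3} - \frac{J}{3}$ ($w{\left(J \right)} = \frac{-62 - J}{3} = - \frac{62}{3} - \frac{J}{3}$)
$F{\left(z \right)} = - 27 z$
$F{\left(-133 \right)} - \left(\frac{904}{-8869} + \frac{w{\left(47 \right)}}{19138}\right) = \left(-27\right) \left(-133\right) - \left(\frac{904}{-8869} + \frac{- \frac{62}{3} - \frac{47}{3}}{19138}\right) = 3591 - \left(904 \left(- \frac{1}{8869}\right) + \left(- \frac{62}{3} - \frac{47}{3}\right) \frac{1}{19138}\right) = 3591 - \left(- \frac{904}{8869} - \frac{109}{57414}\right) = 3591 - - \frac{7552711}{72743538} = 3591 + \frac{7552711}{72743538} = \frac{261229597669}{72743538}$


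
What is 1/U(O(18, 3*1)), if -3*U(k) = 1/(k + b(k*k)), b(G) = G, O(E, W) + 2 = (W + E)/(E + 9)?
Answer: -22/27 ≈ -0.81481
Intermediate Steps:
O(E, W) = -2 + (E + W)/(9 + E) (O(E, W) = -2 + (W + E)/(E + 9) = -2 + (E + W)/(9 + E))
U(k) = -1/(3*(k + k²)) (U(k) = -1/(3*(k + k*k)) = -1/(3*(k + k²)))
1/U(O(18, 3*1)) = 1/(-1/(3*((-18 + 3*1 - 1*18)/(9 + 18))*(1 + (-18 + 3*1 - 1*18)/(9 + 18)))) = 1/(-1/(3*((-18 + 3 - 18)/27)*(1 + (-18 + 3 - 18)/27))) = 1/(-1/(3*((1/27)*(-33))*(1 + (1/27)*(-33)))) = 1/(-1/(3*(-11/9)*(1 - 11/9))) = 1/(-⅓*(-9/11)/(-2/9)) = 1/(-⅓*(-9/11)*(-9/2)) = 1/(-27/22) = -22/27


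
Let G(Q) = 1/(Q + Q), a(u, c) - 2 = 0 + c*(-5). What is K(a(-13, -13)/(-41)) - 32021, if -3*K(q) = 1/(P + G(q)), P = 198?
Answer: -2544805067/79473 ≈ -32021.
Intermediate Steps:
a(u, c) = 2 - 5*c (a(u, c) = 2 + (0 + c*(-5)) = 2 + (0 - 5*c) = 2 - 5*c)
G(Q) = 1/(2*Q)
K(q) = -1/(3*(198 + 1/(2*q)))
K(a(-13, -13)/(-41)) - 32021 = -2*(2 - 5*(-13))/(-41)/(3 + 1188*((2 - 5*(-13))/(-41))) - 32021 = -2*(2 + 65)*(-1/41)/(3 + 1188*((2 + 65)*(-1/41))) - 32021 = -2*67*(-1/41)/(3 + 1188*(67*(-1/41))) - 32021 = -2*(-67/41)/(3 + 1188*(-67/41)) - 32021 = -2*(-67/41)/(3 - 79596/41) - 32021 = -2*(-67/41)/(-79473/41) - 32021 = -2*(-67/41)*(-41/79473) - 32021 = -134/79473 - 32021 = -2544805067/79473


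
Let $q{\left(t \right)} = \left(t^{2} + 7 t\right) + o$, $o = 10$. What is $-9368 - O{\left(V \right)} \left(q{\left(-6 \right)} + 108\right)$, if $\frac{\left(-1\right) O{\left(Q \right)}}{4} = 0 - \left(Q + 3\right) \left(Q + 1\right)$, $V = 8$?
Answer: $-53720$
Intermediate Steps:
$q{\left(t \right)} = 10 + t^{2} + 7 t$ ($q{\left(t \right)} = \left(t^{2} + 7 t\right) + 10 = 10 + t^{2} + 7 t$)
$O{\left(Q \right)} = 4 \left(1 + Q\right) \left(3 + Q\right)$ ($O{\left(Q \right)} = - 4 \left(0 - \left(Q + 3\right) \left(Q + 1\right)\right) = - 4 \left(0 - \left(3 + Q\right) \left(1 + Q\right)\right) = - 4 \left(0 - \left(1 + Q\right) \left(3 + Q\right)\right) = - 4 \left(- \left(1 + Q\right) \left(3 + Q\right)\right) = 4 \left(1 + Q\right) \left(3 + Q\right)$)
$-9368 - O{\left(V \right)} \left(q{\left(-6 \right)} + 108\right) = -9368 - \left(12 + 4 \cdot 8^{2} + 16 \cdot 8\right) \left(\left(10 + \left(-6\right)^{2} + 7 \left(-6\right)\right) + 108\right) = -9368 - \left(12 + 4 \cdot 64 + 128\right) \left(\left(10 + 36 - 42\right) + 108\right) = -9368 - \left(12 + 256 + 128\right) \left(4 + 108\right) = -9368 - 396 \cdot 112 = -9368 - 44352 = -53720$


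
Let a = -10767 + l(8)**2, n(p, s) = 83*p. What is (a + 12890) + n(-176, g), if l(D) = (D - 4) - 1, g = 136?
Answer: -12476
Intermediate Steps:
l(D) = -5 + D (l(D) = (-4 + D) - 1 = -5 + D)
a = -10758 (a = -10767 + (-5 + 8)**2 = -10767 + 3**2 = -10767 + 9 = -10758)
(a + 12890) + n(-176, g) = (-10758 + 12890) + 83*(-176) = 2132 - 14608 = -12476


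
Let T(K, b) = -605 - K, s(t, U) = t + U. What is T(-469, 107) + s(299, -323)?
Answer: -160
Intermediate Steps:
s(t, U) = U + t
T(-469, 107) + s(299, -323) = (-605 - 1*(-469)) + (-323 + 299) = (-605 + 469) - 24 = -136 - 24 = -160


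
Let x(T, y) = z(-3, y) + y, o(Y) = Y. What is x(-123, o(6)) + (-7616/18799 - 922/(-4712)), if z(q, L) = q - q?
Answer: 256465707/44290444 ≈ 5.7905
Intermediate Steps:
z(q, L) = 0
x(T, y) = y (x(T, y) = 0 + y = y)
x(-123, o(6)) + (-7616/18799 - 922/(-4712)) = 6 + (-7616/18799 - 922/(-4712)) = 6 + (-7616*1/18799 - 922*(-1/4712)) = 6 + (-7616/18799 + 461/2356) = 6 - 9276957/44290444 = 256465707/44290444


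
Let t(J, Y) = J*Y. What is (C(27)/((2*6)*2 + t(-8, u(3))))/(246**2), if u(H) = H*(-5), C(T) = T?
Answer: 1/322752 ≈ 3.0984e-6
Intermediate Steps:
u(H) = -5*H
(C(27)/((2*6)*2 + t(-8, u(3))))/(246**2) = (27/((2*6)*2 - (-40)*3))/(246**2) = (27/(12*2 - 8*(-15)))/60516 = (27/(24 + 120))*(1/60516) = (27/144)*(1/60516) = (27*(1/144))*(1/60516) = (3/16)*(1/60516) = 1/322752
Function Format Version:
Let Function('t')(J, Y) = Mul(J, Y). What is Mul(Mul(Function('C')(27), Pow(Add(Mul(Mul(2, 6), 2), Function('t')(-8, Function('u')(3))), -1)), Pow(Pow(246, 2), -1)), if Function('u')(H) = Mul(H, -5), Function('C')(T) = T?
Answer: Rational(1, 322752) ≈ 3.0984e-6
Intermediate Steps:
Function('u')(H) = Mul(-5, H)
Mul(Mul(Function('C')(27), Pow(Add(Mul(Mul(2, 6), 2), Function('t')(-8, Function('u')(3))), -1)), Pow(Pow(246, 2), -1)) = Mul(Mul(27, Pow(Add(Mul(Mul(2, 6), 2), Mul(-8, Mul(-5, 3))), -1)), Pow(Pow(246, 2), -1)) = Mul(Mul(27, Pow(Add(Mul(12, 2), Mul(-8, -15)), -1)), Pow(60516, -1)) = Mul(Mul(27, Pow(Add(24, 120), -1)), Rational(1, 60516)) = Mul(Mul(27, Pow(144, -1)), Rational(1, 60516)) = Mul(Mul(27, Rational(1, 144)), Rational(1, 60516)) = Mul(Rational(3, 16), Rational(1, 60516)) = Rational(1, 322752)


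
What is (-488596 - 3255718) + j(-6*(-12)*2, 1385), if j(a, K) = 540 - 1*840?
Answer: -3744614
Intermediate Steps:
j(a, K) = -300 (j(a, K) = 540 - 840 = -300)
(-488596 - 3255718) + j(-6*(-12)*2, 1385) = (-488596 - 3255718) - 300 = -3744314 - 300 = -3744614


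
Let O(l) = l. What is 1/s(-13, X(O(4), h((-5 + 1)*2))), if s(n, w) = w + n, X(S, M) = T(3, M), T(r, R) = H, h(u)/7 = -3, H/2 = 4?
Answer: -⅕ ≈ -0.20000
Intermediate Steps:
H = 8 (H = 2*4 = 8)
h(u) = -21 (h(u) = 7*(-3) = -21)
T(r, R) = 8
X(S, M) = 8
s(n, w) = n + w
1/s(-13, X(O(4), h((-5 + 1)*2))) = 1/(-13 + 8) = 1/(-5) = -⅕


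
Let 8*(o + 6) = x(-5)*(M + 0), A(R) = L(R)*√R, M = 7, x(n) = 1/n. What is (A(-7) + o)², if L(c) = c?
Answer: -487791/1600 + 1729*I*√7/20 ≈ -304.87 + 228.73*I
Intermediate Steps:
A(R) = R^(3/2) (A(R) = R*√R = R^(3/2))
o = -247/40 (o = -6 + ((7 + 0)/(-5))/8 = -6 + (-⅕*7)/8 = -6 + (⅛)*(-7/5) = -6 - 7/40 = -247/40 ≈ -6.1750)
(A(-7) + o)² = ((-7)^(3/2) - 247/40)² = (-7*I*√7 - 247/40)² = (-247/40 - 7*I*√7)²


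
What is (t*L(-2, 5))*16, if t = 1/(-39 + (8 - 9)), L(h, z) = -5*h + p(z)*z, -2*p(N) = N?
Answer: 1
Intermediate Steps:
p(N) = -N/2
L(h, z) = -5*h - z²/2 (L(h, z) = -5*h + (-z/2)*z = -5*h - z²/2)
t = -1/40 (t = 1/(-39 - 1) = 1/(-40) = -1/40 ≈ -0.025000)
(t*L(-2, 5))*16 = -(-5*(-2) - ½*5²)/40*16 = -(10 - ½*25)/40*16 = -(10 - 25/2)/40*16 = -1/40*(-5/2)*16 = (1/16)*16 = 1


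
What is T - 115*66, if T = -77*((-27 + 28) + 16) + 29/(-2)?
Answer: -17827/2 ≈ -8913.5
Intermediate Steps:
T = -2647/2 (T = -77*(1 + 16) + 29*(-½) = -77*17 - 29/2 = -1309 - 29/2 = -2647/2 ≈ -1323.5)
T - 115*66 = -2647/2 - 115*66 = -2647/2 - 7590 = -17827/2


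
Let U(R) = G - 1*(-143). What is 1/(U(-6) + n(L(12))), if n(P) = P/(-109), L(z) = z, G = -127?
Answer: 109/1732 ≈ 0.062933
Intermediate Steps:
n(P) = -P/109 (n(P) = P*(-1/109) = -P/109)
U(R) = 16 (U(R) = -127 - 1*(-143) = -127 + 143 = 16)
1/(U(-6) + n(L(12))) = 1/(16 - 1/109*12) = 1/(16 - 12/109) = 1/(1732/109) = 109/1732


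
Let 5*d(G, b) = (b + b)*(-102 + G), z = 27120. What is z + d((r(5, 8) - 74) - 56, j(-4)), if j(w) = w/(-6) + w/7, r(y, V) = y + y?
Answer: 948904/35 ≈ 27112.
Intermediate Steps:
r(y, V) = 2*y
j(w) = -w/42 (j(w) = w*(-⅙) + w*(⅐) = -w/6 + w/7 = -w/42)
d(G, b) = 2*b*(-102 + G)/5 (d(G, b) = ((b + b)*(-102 + G))/5 = ((2*b)*(-102 + G))/5 = (2*b*(-102 + G))/5 = 2*b*(-102 + G)/5)
z + d((r(5, 8) - 74) - 56, j(-4)) = 27120 + 2*(-1/42*(-4))*(-102 + ((2*5 - 74) - 56))/5 = 27120 + (⅖)*(2/21)*(-102 + ((10 - 74) - 56)) = 27120 + (⅖)*(2/21)*(-102 + (-64 - 56)) = 27120 + (⅖)*(2/21)*(-102 - 120) = 27120 + (⅖)*(2/21)*(-222) = 27120 - 296/35 = 948904/35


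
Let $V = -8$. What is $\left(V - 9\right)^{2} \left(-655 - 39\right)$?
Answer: $-200566$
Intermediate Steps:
$\left(V - 9\right)^{2} \left(-655 - 39\right) = \left(-8 - 9\right)^{2} \left(-655 - 39\right) = \left(-17\right)^{2} \left(-694\right) = 289 \left(-694\right) = -200566$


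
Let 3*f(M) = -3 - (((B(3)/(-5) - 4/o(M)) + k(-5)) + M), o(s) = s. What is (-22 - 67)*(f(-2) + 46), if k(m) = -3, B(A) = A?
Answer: -20559/5 ≈ -4111.8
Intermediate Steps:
f(M) = ⅕ - M/3 + 4/(3*M) (f(M) = (-3 - (((3/(-5) - 4/M) - 3) + M))/3 = (-3 - (((3*(-⅕) - 4/M) - 3) + M))/3 = (-3 - (((-⅗ - 4/M) - 3) + M))/3 = (-3 - ((-18/5 - 4/M) + M))/3 = (-3 - (-18/5 + M - 4/M))/3 = (-3 + (18/5 - M + 4/M))/3 = (⅗ - M + 4/M)/3 = ⅕ - M/3 + 4/(3*M))
(-22 - 67)*(f(-2) + 46) = (-22 - 67)*((1/15)*(20 - 2*(3 - 5*(-2)))/(-2) + 46) = -89*((1/15)*(-½)*(20 - 2*(3 + 10)) + 46) = -89*((1/15)*(-½)*(20 - 2*13) + 46) = -89*((1/15)*(-½)*(20 - 26) + 46) = -89*((1/15)*(-½)*(-6) + 46) = -89*(⅕ + 46) = -89*231/5 = -20559/5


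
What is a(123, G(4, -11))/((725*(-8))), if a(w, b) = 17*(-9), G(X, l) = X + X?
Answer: 153/5800 ≈ 0.026379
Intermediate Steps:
G(X, l) = 2*X
a(w, b) = -153
a(123, G(4, -11))/((725*(-8))) = -153/(725*(-8)) = -153/(-5800) = -153*(-1/5800) = 153/5800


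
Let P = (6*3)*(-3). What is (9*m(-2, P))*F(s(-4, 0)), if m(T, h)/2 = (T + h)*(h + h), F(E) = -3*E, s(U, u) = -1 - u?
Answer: 326592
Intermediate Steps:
P = -54 (P = 18*(-3) = -54)
m(T, h) = 4*h*(T + h) (m(T, h) = 2*((T + h)*(h + h)) = 2*((T + h)*(2*h)) = 2*(2*h*(T + h)) = 4*h*(T + h))
(9*m(-2, P))*F(s(-4, 0)) = (9*(4*(-54)*(-2 - 54)))*(-3*(-1 - 1*0)) = (9*(4*(-54)*(-56)))*(-3*(-1 + 0)) = (9*12096)*(-3*(-1)) = 108864*3 = 326592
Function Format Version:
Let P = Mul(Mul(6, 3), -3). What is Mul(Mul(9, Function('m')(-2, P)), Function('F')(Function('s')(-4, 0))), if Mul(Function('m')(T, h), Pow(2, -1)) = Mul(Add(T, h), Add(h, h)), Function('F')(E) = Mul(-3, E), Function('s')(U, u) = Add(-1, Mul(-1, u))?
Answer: 326592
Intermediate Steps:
P = -54 (P = Mul(18, -3) = -54)
Function('m')(T, h) = Mul(4, h, Add(T, h)) (Function('m')(T, h) = Mul(2, Mul(Add(T, h), Add(h, h))) = Mul(2, Mul(Add(T, h), Mul(2, h))) = Mul(2, Mul(2, h, Add(T, h))) = Mul(4, h, Add(T, h)))
Mul(Mul(9, Function('m')(-2, P)), Function('F')(Function('s')(-4, 0))) = Mul(Mul(9, Mul(4, -54, Add(-2, -54))), Mul(-3, Add(-1, Mul(-1, 0)))) = Mul(Mul(9, Mul(4, -54, -56)), Mul(-3, Add(-1, 0))) = Mul(Mul(9, 12096), Mul(-3, -1)) = Mul(108864, 3) = 326592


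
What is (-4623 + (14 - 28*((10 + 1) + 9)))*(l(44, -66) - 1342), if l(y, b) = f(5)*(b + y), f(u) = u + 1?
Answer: 7619106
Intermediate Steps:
f(u) = 1 + u
l(y, b) = 6*b + 6*y (l(y, b) = (1 + 5)*(b + y) = 6*(b + y) = 6*b + 6*y)
(-4623 + (14 - 28*((10 + 1) + 9)))*(l(44, -66) - 1342) = (-4623 + (14 - 28*((10 + 1) + 9)))*((6*(-66) + 6*44) - 1342) = (-4623 + (14 - 28*(11 + 9)))*((-396 + 264) - 1342) = (-4623 + (14 - 28*20))*(-132 - 1342) = (-4623 + (14 - 560))*(-1474) = (-4623 - 546)*(-1474) = -5169*(-1474) = 7619106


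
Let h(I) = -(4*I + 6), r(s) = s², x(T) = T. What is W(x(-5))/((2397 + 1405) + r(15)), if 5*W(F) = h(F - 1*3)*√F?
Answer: 26*I*√5/20135 ≈ 0.0028874*I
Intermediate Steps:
h(I) = -6 - 4*I (h(I) = -(6 + 4*I) = -6 - 4*I)
W(F) = √F*(6 - 4*F)/5 (W(F) = ((-6 - 4*(F - 1*3))*√F)/5 = ((-6 - 4*(F - 3))*√F)/5 = ((-6 - 4*(-3 + F))*√F)/5 = ((-6 + (12 - 4*F))*√F)/5 = ((6 - 4*F)*√F)/5 = (√F*(6 - 4*F))/5 = √F*(6 - 4*F)/5)
W(x(-5))/((2397 + 1405) + r(15)) = (2*√(-5)*(3 - 2*(-5))/5)/((2397 + 1405) + 15²) = (2*(I*√5)*(3 + 10)/5)/(3802 + 225) = ((⅖)*(I*√5)*13)/4027 = (26*I*√5/5)*(1/4027) = 26*I*√5/20135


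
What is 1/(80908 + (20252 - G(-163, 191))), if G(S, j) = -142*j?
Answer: 1/128282 ≈ 7.7953e-6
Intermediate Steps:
1/(80908 + (20252 - G(-163, 191))) = 1/(80908 + (20252 - (-142)*191)) = 1/(80908 + (20252 - 1*(-27122))) = 1/(80908 + (20252 + 27122)) = 1/(80908 + 47374) = 1/128282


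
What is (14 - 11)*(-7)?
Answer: -21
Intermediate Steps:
(14 - 11)*(-7) = 3*(-7) = -21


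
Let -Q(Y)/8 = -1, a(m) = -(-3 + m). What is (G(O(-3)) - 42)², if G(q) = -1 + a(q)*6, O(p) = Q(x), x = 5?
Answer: 5329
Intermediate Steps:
a(m) = 3 - m
Q(Y) = 8 (Q(Y) = -8*(-1) = 8)
O(p) = 8
G(q) = 17 - 6*q (G(q) = -1 + (3 - q)*6 = -1 + (18 - 6*q) = 17 - 6*q)
(G(O(-3)) - 42)² = ((17 - 6*8) - 42)² = ((17 - 48) - 42)² = (-31 - 42)² = (-73)² = 5329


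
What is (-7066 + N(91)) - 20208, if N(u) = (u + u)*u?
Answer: -10712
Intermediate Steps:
N(u) = 2*u² (N(u) = (2*u)*u = 2*u²)
(-7066 + N(91)) - 20208 = (-7066 + 2*91²) - 20208 = (-7066 + 2*8281) - 20208 = (-7066 + 16562) - 20208 = 9496 - 20208 = -10712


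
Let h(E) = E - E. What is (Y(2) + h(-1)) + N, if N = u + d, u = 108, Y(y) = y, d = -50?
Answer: 60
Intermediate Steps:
h(E) = 0
N = 58 (N = 108 - 50 = 58)
(Y(2) + h(-1)) + N = (2 + 0) + 58 = 2 + 58 = 60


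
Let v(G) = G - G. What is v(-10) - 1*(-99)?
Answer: 99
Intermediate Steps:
v(G) = 0
v(-10) - 1*(-99) = 0 - 1*(-99) = 0 + 99 = 99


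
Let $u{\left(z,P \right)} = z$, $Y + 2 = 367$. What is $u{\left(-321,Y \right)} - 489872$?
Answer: $-490193$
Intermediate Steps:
$Y = 365$ ($Y = -2 + 367 = 365$)
$u{\left(-321,Y \right)} - 489872 = -321 - 489872 = -490193$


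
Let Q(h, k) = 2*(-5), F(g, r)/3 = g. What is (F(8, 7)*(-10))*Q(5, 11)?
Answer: 2400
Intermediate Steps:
F(g, r) = 3*g
Q(h, k) = -10
(F(8, 7)*(-10))*Q(5, 11) = ((3*8)*(-10))*(-10) = (24*(-10))*(-10) = -240*(-10) = 2400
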